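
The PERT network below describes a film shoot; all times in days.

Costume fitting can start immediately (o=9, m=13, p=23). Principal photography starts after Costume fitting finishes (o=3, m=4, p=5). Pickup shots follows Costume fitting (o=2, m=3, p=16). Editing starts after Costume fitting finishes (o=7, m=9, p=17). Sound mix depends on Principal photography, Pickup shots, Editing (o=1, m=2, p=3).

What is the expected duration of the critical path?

te_Costume fitting = (9 + 4·13 + 23)/6 = 84/6 = 14
te_Principal photography = (3 + 4·4 + 5)/6 = 24/6 = 4
te_Pickup shots = (2 + 4·3 + 16)/6 = 30/6 = 5
te_Editing = (7 + 4·9 + 17)/6 = 60/6 = 10
te_Sound mix = (1 + 4·2 + 3)/6 = 12/6 = 2

Forward pass:
ES_Costume fitting = 0; EF_Costume fitting = 14
ES_Principal photography = 14; EF_Principal photography = 14+4 = 18
ES_Pickup shots = 14; EF_Pickup shots = 14+5 = 19
ES_Editing = 14; EF_Editing = 14+10 = 24
ES_Sound mix = max(EF_Principal photography=18, EF_Pickup shots=19, EF_Editing=24) = 24; EF_Sound mix = 24+2 = 26
Expected project duration μ = 26 days. Critical path: Costume fitting → Editing → Sound mix.

26 days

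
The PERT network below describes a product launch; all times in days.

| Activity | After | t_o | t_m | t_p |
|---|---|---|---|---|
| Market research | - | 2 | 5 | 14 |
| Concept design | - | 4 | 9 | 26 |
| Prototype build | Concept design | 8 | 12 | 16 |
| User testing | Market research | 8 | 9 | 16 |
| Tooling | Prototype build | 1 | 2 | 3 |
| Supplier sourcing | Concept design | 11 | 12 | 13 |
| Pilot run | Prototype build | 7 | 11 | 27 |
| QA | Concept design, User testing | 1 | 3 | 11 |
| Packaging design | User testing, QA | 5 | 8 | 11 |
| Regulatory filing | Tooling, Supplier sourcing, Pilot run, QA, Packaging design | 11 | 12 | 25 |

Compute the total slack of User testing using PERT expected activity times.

te_Market research = (2 + 4·5 + 14)/6 = 36/6 = 6
te_Concept design = (4 + 4·9 + 26)/6 = 66/6 = 11
te_Prototype build = (8 + 4·12 + 16)/6 = 72/6 = 12
te_User testing = (8 + 4·9 + 16)/6 = 60/6 = 10
te_Tooling = (1 + 4·2 + 3)/6 = 12/6 = 2
te_Supplier sourcing = (11 + 4·12 + 13)/6 = 72/6 = 12
te_Pilot run = (7 + 4·11 + 27)/6 = 78/6 = 13
te_QA = (1 + 4·3 + 11)/6 = 24/6 = 4
te_Packaging design = (5 + 4·8 + 11)/6 = 48/6 = 8
te_Regulatory filing = (11 + 4·12 + 25)/6 = 84/6 = 14

Forward pass:
ES_Market research = 0; EF_Market research = 6
ES_Concept design = 0; EF_Concept design = 11
ES_Prototype build = 11; EF_Prototype build = 11+12 = 23
ES_User testing = 6; EF_User testing = 6+10 = 16
ES_Tooling = 23; EF_Tooling = 23+2 = 25
ES_Supplier sourcing = 11; EF_Supplier sourcing = 11+12 = 23
ES_Pilot run = 23; EF_Pilot run = 23+13 = 36
ES_QA = max(EF_Concept design=11, EF_User testing=16) = 16; EF_QA = 16+4 = 20
ES_Packaging design = max(EF_User testing=16, EF_QA=20) = 20; EF_Packaging design = 20+8 = 28
ES_Regulatory filing = max(EF_Tooling=25, EF_Supplier sourcing=23, EF_Pilot run=36, EF_QA=20, EF_Packaging design=28) = 36; EF_Regulatory filing = 36+14 = 50
Expected project duration μ = 50 days. Critical path: Concept design → Prototype build → Pilot run → Regulatory filing.

Backward pass:
LF_Regulatory filing = 50; LS_Regulatory filing = 50−14 = 36
LF_Packaging design = LS_Regulatory filing = 36; LS_Packaging design = 36−8 = 28
LF_QA = min(LS_Packaging design=28, LS_Regulatory filing=36) = 28; LS_QA = 28−4 = 24
LF_Pilot run = LS_Regulatory filing = 36; LS_Pilot run = 36−13 = 23
LF_Supplier sourcing = LS_Regulatory filing = 36; LS_Supplier sourcing = 36−12 = 24
LF_Tooling = LS_Regulatory filing = 36; LS_Tooling = 36−2 = 34
LF_User testing = min(LS_QA=24, LS_Packaging design=28) = 24; LS_User testing = 24−10 = 14
LF_Prototype build = min(LS_Tooling=34, LS_Pilot run=23) = 23; LS_Prototype build = 23−12 = 11
LF_Concept design = min(LS_Prototype build=11, LS_Supplier sourcing=24, LS_QA=24) = 11; LS_Concept design = 11−11 = 0
LF_Market research = LS_User testing = 14; LS_Market research = 14−6 = 8
Slack_User testing = LS_User testing − ES_User testing = 14 − 6 = 8

8 days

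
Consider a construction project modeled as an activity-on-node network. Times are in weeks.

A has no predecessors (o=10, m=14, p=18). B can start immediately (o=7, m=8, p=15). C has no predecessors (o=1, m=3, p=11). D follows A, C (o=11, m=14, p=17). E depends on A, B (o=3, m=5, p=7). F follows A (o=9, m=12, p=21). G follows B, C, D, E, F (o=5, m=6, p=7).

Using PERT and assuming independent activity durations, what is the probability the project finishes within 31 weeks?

te_A = (10 + 4·14 + 18)/6 = 84/6 = 14; σ²_A = ((18−10)/6)² = 1.778
te_B = (7 + 4·8 + 15)/6 = 54/6 = 9; σ²_B = ((15−7)/6)² = 1.778
te_C = (1 + 4·3 + 11)/6 = 24/6 = 4; σ²_C = ((11−1)/6)² = 2.778
te_D = (11 + 4·14 + 17)/6 = 84/6 = 14; σ²_D = ((17−11)/6)² = 1.000
te_E = (3 + 4·5 + 7)/6 = 30/6 = 5; σ²_E = ((7−3)/6)² = 0.444
te_F = (9 + 4·12 + 21)/6 = 78/6 = 13; σ²_F = ((21−9)/6)² = 4.000
te_G = (5 + 4·6 + 7)/6 = 36/6 = 6; σ²_G = ((7−5)/6)² = 0.111

Forward pass:
ES_A = 0; EF_A = 14
ES_B = 0; EF_B = 9
ES_C = 0; EF_C = 4
ES_D = max(EF_A=14, EF_C=4) = 14; EF_D = 14+14 = 28
ES_E = max(EF_A=14, EF_B=9) = 14; EF_E = 14+5 = 19
ES_F = 14; EF_F = 14+13 = 27
ES_G = max(EF_B=9, EF_C=4, EF_D=28, EF_E=19, EF_F=27) = 28; EF_G = 28+6 = 34
Expected project duration μ = 34 weeks. Critical path: A → D → G.

Variance along critical path = 1.778 + 1.000 + 0.111 = 2.889; σ = √2.889 = 1.700 weeks.
Z = (31 − 34) / 1.700 = -1.765
P(T ≤ 31) = Φ(-1.765) ≈ 0.039

0.039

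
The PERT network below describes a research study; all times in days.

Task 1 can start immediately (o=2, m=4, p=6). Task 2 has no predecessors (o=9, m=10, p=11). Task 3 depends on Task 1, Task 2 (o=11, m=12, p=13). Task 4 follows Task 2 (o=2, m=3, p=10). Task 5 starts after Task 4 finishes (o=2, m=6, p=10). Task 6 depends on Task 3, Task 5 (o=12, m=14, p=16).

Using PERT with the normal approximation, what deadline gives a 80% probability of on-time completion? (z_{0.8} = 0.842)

36.7 days

te_Task 1 = (2 + 4·4 + 6)/6 = 24/6 = 4; σ²_Task 1 = ((6−2)/6)² = 0.444
te_Task 2 = (9 + 4·10 + 11)/6 = 60/6 = 10; σ²_Task 2 = ((11−9)/6)² = 0.111
te_Task 3 = (11 + 4·12 + 13)/6 = 72/6 = 12; σ²_Task 3 = ((13−11)/6)² = 0.111
te_Task 4 = (2 + 4·3 + 10)/6 = 24/6 = 4; σ²_Task 4 = ((10−2)/6)² = 1.778
te_Task 5 = (2 + 4·6 + 10)/6 = 36/6 = 6; σ²_Task 5 = ((10−2)/6)² = 1.778
te_Task 6 = (12 + 4·14 + 16)/6 = 84/6 = 14; σ²_Task 6 = ((16−12)/6)² = 0.444

Forward pass:
ES_Task 1 = 0; EF_Task 1 = 4
ES_Task 2 = 0; EF_Task 2 = 10
ES_Task 3 = max(EF_Task 1=4, EF_Task 2=10) = 10; EF_Task 3 = 10+12 = 22
ES_Task 4 = 10; EF_Task 4 = 10+4 = 14
ES_Task 5 = 14; EF_Task 5 = 14+6 = 20
ES_Task 6 = max(EF_Task 3=22, EF_Task 5=20) = 22; EF_Task 6 = 22+14 = 36
Expected project duration μ = 36 days. Critical path: Task 2 → Task 3 → Task 6.

Variance along critical path = 0.111 + 0.111 + 0.444 = 0.667; σ = 0.816 days.
D = μ + z·σ = 36 + 0.842·0.816 = 36.7 days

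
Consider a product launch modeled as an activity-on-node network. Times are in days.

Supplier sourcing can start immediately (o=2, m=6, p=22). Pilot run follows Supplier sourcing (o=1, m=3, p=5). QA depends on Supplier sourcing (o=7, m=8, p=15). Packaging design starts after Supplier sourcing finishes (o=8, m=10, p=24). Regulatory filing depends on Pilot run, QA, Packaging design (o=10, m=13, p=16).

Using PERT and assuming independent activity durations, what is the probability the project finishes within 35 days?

0.676

te_Supplier sourcing = (2 + 4·6 + 22)/6 = 48/6 = 8; σ²_Supplier sourcing = ((22−2)/6)² = 11.111
te_Pilot run = (1 + 4·3 + 5)/6 = 18/6 = 3; σ²_Pilot run = ((5−1)/6)² = 0.444
te_QA = (7 + 4·8 + 15)/6 = 54/6 = 9; σ²_QA = ((15−7)/6)² = 1.778
te_Packaging design = (8 + 4·10 + 24)/6 = 72/6 = 12; σ²_Packaging design = ((24−8)/6)² = 7.111
te_Regulatory filing = (10 + 4·13 + 16)/6 = 78/6 = 13; σ²_Regulatory filing = ((16−10)/6)² = 1.000

Forward pass:
ES_Supplier sourcing = 0; EF_Supplier sourcing = 8
ES_Pilot run = 8; EF_Pilot run = 8+3 = 11
ES_QA = 8; EF_QA = 8+9 = 17
ES_Packaging design = 8; EF_Packaging design = 8+12 = 20
ES_Regulatory filing = max(EF_Pilot run=11, EF_QA=17, EF_Packaging design=20) = 20; EF_Regulatory filing = 20+13 = 33
Expected project duration μ = 33 days. Critical path: Supplier sourcing → Packaging design → Regulatory filing.

Variance along critical path = 11.111 + 7.111 + 1.000 = 19.222; σ = √19.222 = 4.384 days.
Z = (35 − 33) / 4.384 = 0.456
P(T ≤ 35) = Φ(0.456) ≈ 0.676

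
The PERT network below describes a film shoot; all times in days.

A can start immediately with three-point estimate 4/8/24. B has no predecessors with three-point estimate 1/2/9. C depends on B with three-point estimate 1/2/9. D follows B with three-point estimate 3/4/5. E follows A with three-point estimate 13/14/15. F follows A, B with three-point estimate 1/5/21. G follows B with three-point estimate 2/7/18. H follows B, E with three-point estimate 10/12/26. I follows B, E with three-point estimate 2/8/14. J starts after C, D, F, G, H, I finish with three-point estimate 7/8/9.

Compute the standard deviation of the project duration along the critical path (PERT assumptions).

te_A = (4 + 4·8 + 24)/6 = 60/6 = 10; σ²_A = ((24−4)/6)² = 11.111
te_B = (1 + 4·2 + 9)/6 = 18/6 = 3; σ²_B = ((9−1)/6)² = 1.778
te_C = (1 + 4·2 + 9)/6 = 18/6 = 3; σ²_C = ((9−1)/6)² = 1.778
te_D = (3 + 4·4 + 5)/6 = 24/6 = 4; σ²_D = ((5−3)/6)² = 0.111
te_E = (13 + 4·14 + 15)/6 = 84/6 = 14; σ²_E = ((15−13)/6)² = 0.111
te_F = (1 + 4·5 + 21)/6 = 42/6 = 7; σ²_F = ((21−1)/6)² = 11.111
te_G = (2 + 4·7 + 18)/6 = 48/6 = 8; σ²_G = ((18−2)/6)² = 7.111
te_H = (10 + 4·12 + 26)/6 = 84/6 = 14; σ²_H = ((26−10)/6)² = 7.111
te_I = (2 + 4·8 + 14)/6 = 48/6 = 8; σ²_I = ((14−2)/6)² = 4.000
te_J = (7 + 4·8 + 9)/6 = 48/6 = 8; σ²_J = ((9−7)/6)² = 0.111

Forward pass:
ES_A = 0; EF_A = 10
ES_B = 0; EF_B = 3
ES_C = 3; EF_C = 3+3 = 6
ES_D = 3; EF_D = 3+4 = 7
ES_E = 10; EF_E = 10+14 = 24
ES_F = max(EF_A=10, EF_B=3) = 10; EF_F = 10+7 = 17
ES_G = 3; EF_G = 3+8 = 11
ES_H = max(EF_B=3, EF_E=24) = 24; EF_H = 24+14 = 38
ES_I = max(EF_B=3, EF_E=24) = 24; EF_I = 24+8 = 32
ES_J = max(EF_C=6, EF_D=7, EF_F=17, EF_G=11, EF_H=38, EF_I=32) = 38; EF_J = 38+8 = 46
Expected project duration μ = 46 days. Critical path: A → E → H → J.

Variance along critical path = 11.111 + 0.111 + 7.111 + 0.111 = 18.444
σ = √18.444 = 4.295 days

4.29 days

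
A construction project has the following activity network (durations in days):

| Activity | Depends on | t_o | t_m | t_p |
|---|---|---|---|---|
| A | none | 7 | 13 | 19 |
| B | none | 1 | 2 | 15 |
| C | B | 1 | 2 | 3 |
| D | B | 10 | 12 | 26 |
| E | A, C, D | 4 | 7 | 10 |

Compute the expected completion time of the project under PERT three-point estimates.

te_A = (7 + 4·13 + 19)/6 = 78/6 = 13
te_B = (1 + 4·2 + 15)/6 = 24/6 = 4
te_C = (1 + 4·2 + 3)/6 = 12/6 = 2
te_D = (10 + 4·12 + 26)/6 = 84/6 = 14
te_E = (4 + 4·7 + 10)/6 = 42/6 = 7

Forward pass:
ES_A = 0; EF_A = 13
ES_B = 0; EF_B = 4
ES_C = 4; EF_C = 4+2 = 6
ES_D = 4; EF_D = 4+14 = 18
ES_E = max(EF_A=13, EF_C=6, EF_D=18) = 18; EF_E = 18+7 = 25
Expected project duration μ = 25 days. Critical path: B → D → E.

25 days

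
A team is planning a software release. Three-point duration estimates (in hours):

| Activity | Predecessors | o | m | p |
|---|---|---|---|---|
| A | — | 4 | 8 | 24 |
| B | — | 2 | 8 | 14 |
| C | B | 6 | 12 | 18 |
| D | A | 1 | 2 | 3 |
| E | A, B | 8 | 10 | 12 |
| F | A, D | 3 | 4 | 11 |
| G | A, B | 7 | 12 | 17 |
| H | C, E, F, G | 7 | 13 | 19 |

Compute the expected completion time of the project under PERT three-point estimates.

te_A = (4 + 4·8 + 24)/6 = 60/6 = 10
te_B = (2 + 4·8 + 14)/6 = 48/6 = 8
te_C = (6 + 4·12 + 18)/6 = 72/6 = 12
te_D = (1 + 4·2 + 3)/6 = 12/6 = 2
te_E = (8 + 4·10 + 12)/6 = 60/6 = 10
te_F = (3 + 4·4 + 11)/6 = 30/6 = 5
te_G = (7 + 4·12 + 17)/6 = 72/6 = 12
te_H = (7 + 4·13 + 19)/6 = 78/6 = 13

Forward pass:
ES_A = 0; EF_A = 10
ES_B = 0; EF_B = 8
ES_C = 8; EF_C = 8+12 = 20
ES_D = 10; EF_D = 10+2 = 12
ES_E = max(EF_A=10, EF_B=8) = 10; EF_E = 10+10 = 20
ES_F = max(EF_A=10, EF_D=12) = 12; EF_F = 12+5 = 17
ES_G = max(EF_A=10, EF_B=8) = 10; EF_G = 10+12 = 22
ES_H = max(EF_C=20, EF_E=20, EF_F=17, EF_G=22) = 22; EF_H = 22+13 = 35
Expected project duration μ = 35 hours. Critical path: A → G → H.

35 hours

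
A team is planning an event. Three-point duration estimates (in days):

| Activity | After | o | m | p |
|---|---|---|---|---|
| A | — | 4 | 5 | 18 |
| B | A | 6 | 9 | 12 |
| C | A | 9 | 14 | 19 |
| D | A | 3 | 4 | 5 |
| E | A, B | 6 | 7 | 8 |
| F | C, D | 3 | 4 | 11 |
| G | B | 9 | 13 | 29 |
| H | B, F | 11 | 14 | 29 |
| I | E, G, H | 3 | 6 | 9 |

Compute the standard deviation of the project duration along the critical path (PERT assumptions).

te_A = (4 + 4·5 + 18)/6 = 42/6 = 7; σ²_A = ((18−4)/6)² = 5.444
te_B = (6 + 4·9 + 12)/6 = 54/6 = 9; σ²_B = ((12−6)/6)² = 1.000
te_C = (9 + 4·14 + 19)/6 = 84/6 = 14; σ²_C = ((19−9)/6)² = 2.778
te_D = (3 + 4·4 + 5)/6 = 24/6 = 4; σ²_D = ((5−3)/6)² = 0.111
te_E = (6 + 4·7 + 8)/6 = 42/6 = 7; σ²_E = ((8−6)/6)² = 0.111
te_F = (3 + 4·4 + 11)/6 = 30/6 = 5; σ²_F = ((11−3)/6)² = 1.778
te_G = (9 + 4·13 + 29)/6 = 90/6 = 15; σ²_G = ((29−9)/6)² = 11.111
te_H = (11 + 4·14 + 29)/6 = 96/6 = 16; σ²_H = ((29−11)/6)² = 9.000
te_I = (3 + 4·6 + 9)/6 = 36/6 = 6; σ²_I = ((9−3)/6)² = 1.000

Forward pass:
ES_A = 0; EF_A = 7
ES_B = 7; EF_B = 7+9 = 16
ES_C = 7; EF_C = 7+14 = 21
ES_D = 7; EF_D = 7+4 = 11
ES_E = max(EF_A=7, EF_B=16) = 16; EF_E = 16+7 = 23
ES_F = max(EF_C=21, EF_D=11) = 21; EF_F = 21+5 = 26
ES_G = 16; EF_G = 16+15 = 31
ES_H = max(EF_B=16, EF_F=26) = 26; EF_H = 26+16 = 42
ES_I = max(EF_E=23, EF_G=31, EF_H=42) = 42; EF_I = 42+6 = 48
Expected project duration μ = 48 days. Critical path: A → C → F → H → I.

Variance along critical path = 5.444 + 2.778 + 1.778 + 9.000 + 1.000 = 20.000
σ = √20.000 = 4.472 days

4.47 days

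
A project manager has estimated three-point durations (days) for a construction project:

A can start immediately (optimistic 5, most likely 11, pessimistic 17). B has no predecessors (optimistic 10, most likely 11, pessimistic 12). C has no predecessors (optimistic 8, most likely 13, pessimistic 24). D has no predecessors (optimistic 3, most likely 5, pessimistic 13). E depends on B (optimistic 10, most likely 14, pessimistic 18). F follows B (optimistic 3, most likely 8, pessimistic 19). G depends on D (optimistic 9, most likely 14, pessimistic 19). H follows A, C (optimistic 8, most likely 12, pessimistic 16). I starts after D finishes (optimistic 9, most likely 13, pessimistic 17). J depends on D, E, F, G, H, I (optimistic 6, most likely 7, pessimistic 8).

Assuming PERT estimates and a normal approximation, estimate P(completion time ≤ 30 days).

te_A = (5 + 4·11 + 17)/6 = 66/6 = 11; σ²_A = ((17−5)/6)² = 4.000
te_B = (10 + 4·11 + 12)/6 = 66/6 = 11; σ²_B = ((12−10)/6)² = 0.111
te_C = (8 + 4·13 + 24)/6 = 84/6 = 14; σ²_C = ((24−8)/6)² = 7.111
te_D = (3 + 4·5 + 13)/6 = 36/6 = 6; σ²_D = ((13−3)/6)² = 2.778
te_E = (10 + 4·14 + 18)/6 = 84/6 = 14; σ²_E = ((18−10)/6)² = 1.778
te_F = (3 + 4·8 + 19)/6 = 54/6 = 9; σ²_F = ((19−3)/6)² = 7.111
te_G = (9 + 4·14 + 19)/6 = 84/6 = 14; σ²_G = ((19−9)/6)² = 2.778
te_H = (8 + 4·12 + 16)/6 = 72/6 = 12; σ²_H = ((16−8)/6)² = 1.778
te_I = (9 + 4·13 + 17)/6 = 78/6 = 13; σ²_I = ((17−9)/6)² = 1.778
te_J = (6 + 4·7 + 8)/6 = 42/6 = 7; σ²_J = ((8−6)/6)² = 0.111

Forward pass:
ES_A = 0; EF_A = 11
ES_B = 0; EF_B = 11
ES_C = 0; EF_C = 14
ES_D = 0; EF_D = 6
ES_E = 11; EF_E = 11+14 = 25
ES_F = 11; EF_F = 11+9 = 20
ES_G = 6; EF_G = 6+14 = 20
ES_H = max(EF_A=11, EF_C=14) = 14; EF_H = 14+12 = 26
ES_I = 6; EF_I = 6+13 = 19
ES_J = max(EF_D=6, EF_E=25, EF_F=20, EF_G=20, EF_H=26, EF_I=19) = 26; EF_J = 26+7 = 33
Expected project duration μ = 33 days. Critical path: C → H → J.

Variance along critical path = 7.111 + 1.778 + 0.111 = 9.000; σ = √9.000 = 3.000 days.
Z = (30 − 33) / 3.000 = -1.000
P(T ≤ 30) = Φ(-1.000) ≈ 0.159

0.159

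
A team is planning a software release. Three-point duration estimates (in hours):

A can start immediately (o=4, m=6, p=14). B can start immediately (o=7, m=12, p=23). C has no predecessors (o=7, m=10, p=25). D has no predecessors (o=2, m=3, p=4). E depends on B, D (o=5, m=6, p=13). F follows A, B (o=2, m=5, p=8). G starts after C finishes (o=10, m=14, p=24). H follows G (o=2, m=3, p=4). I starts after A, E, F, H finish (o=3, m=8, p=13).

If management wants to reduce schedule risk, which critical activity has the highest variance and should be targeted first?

C

te_A = (4 + 4·6 + 14)/6 = 42/6 = 7; σ²_A = ((14−4)/6)² = 2.778
te_B = (7 + 4·12 + 23)/6 = 78/6 = 13; σ²_B = ((23−7)/6)² = 7.111
te_C = (7 + 4·10 + 25)/6 = 72/6 = 12; σ²_C = ((25−7)/6)² = 9.000
te_D = (2 + 4·3 + 4)/6 = 18/6 = 3; σ²_D = ((4−2)/6)² = 0.111
te_E = (5 + 4·6 + 13)/6 = 42/6 = 7; σ²_E = ((13−5)/6)² = 1.778
te_F = (2 + 4·5 + 8)/6 = 30/6 = 5; σ²_F = ((8−2)/6)² = 1.000
te_G = (10 + 4·14 + 24)/6 = 90/6 = 15; σ²_G = ((24−10)/6)² = 5.444
te_H = (2 + 4·3 + 4)/6 = 18/6 = 3; σ²_H = ((4−2)/6)² = 0.111
te_I = (3 + 4·8 + 13)/6 = 48/6 = 8; σ²_I = ((13−3)/6)² = 2.778

Forward pass:
ES_A = 0; EF_A = 7
ES_B = 0; EF_B = 13
ES_C = 0; EF_C = 12
ES_D = 0; EF_D = 3
ES_E = max(EF_B=13, EF_D=3) = 13; EF_E = 13+7 = 20
ES_F = max(EF_A=7, EF_B=13) = 13; EF_F = 13+5 = 18
ES_G = 12; EF_G = 12+15 = 27
ES_H = 27; EF_H = 27+3 = 30
ES_I = max(EF_A=7, EF_E=20, EF_F=18, EF_H=30) = 30; EF_I = 30+8 = 38
Expected project duration μ = 38 hours. Critical path: C → G → H → I.

Variances on critical path: σ²_C=9.000, σ²_G=5.444, σ²_H=0.111, σ²_I=2.778.
Largest is σ²_C = 9.000.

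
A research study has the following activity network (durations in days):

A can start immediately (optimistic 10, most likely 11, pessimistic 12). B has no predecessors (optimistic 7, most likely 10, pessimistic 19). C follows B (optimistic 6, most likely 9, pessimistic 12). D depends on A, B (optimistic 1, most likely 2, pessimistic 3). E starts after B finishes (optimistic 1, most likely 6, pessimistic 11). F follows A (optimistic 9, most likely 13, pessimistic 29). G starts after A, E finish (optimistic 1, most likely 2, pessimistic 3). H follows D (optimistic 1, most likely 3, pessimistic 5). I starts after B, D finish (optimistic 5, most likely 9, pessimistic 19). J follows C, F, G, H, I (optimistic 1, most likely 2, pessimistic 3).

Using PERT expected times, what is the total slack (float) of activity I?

te_A = (10 + 4·11 + 12)/6 = 66/6 = 11
te_B = (7 + 4·10 + 19)/6 = 66/6 = 11
te_C = (6 + 4·9 + 12)/6 = 54/6 = 9
te_D = (1 + 4·2 + 3)/6 = 12/6 = 2
te_E = (1 + 4·6 + 11)/6 = 36/6 = 6
te_F = (9 + 4·13 + 29)/6 = 90/6 = 15
te_G = (1 + 4·2 + 3)/6 = 12/6 = 2
te_H = (1 + 4·3 + 5)/6 = 18/6 = 3
te_I = (5 + 4·9 + 19)/6 = 60/6 = 10
te_J = (1 + 4·2 + 3)/6 = 12/6 = 2

Forward pass:
ES_A = 0; EF_A = 11
ES_B = 0; EF_B = 11
ES_C = 11; EF_C = 11+9 = 20
ES_D = max(EF_A=11, EF_B=11) = 11; EF_D = 11+2 = 13
ES_E = 11; EF_E = 11+6 = 17
ES_F = 11; EF_F = 11+15 = 26
ES_G = max(EF_A=11, EF_E=17) = 17; EF_G = 17+2 = 19
ES_H = 13; EF_H = 13+3 = 16
ES_I = max(EF_B=11, EF_D=13) = 13; EF_I = 13+10 = 23
ES_J = max(EF_C=20, EF_F=26, EF_G=19, EF_H=16, EF_I=23) = 26; EF_J = 26+2 = 28
Expected project duration μ = 28 days. Critical path: A → F → J.

Backward pass:
LF_J = 28; LS_J = 28−2 = 26
LF_I = LS_J = 26; LS_I = 26−10 = 16
LF_H = LS_J = 26; LS_H = 26−3 = 23
LF_G = LS_J = 26; LS_G = 26−2 = 24
LF_F = LS_J = 26; LS_F = 26−15 = 11
LF_E = LS_G = 24; LS_E = 24−6 = 18
LF_D = min(LS_H=23, LS_I=16) = 16; LS_D = 16−2 = 14
LF_C = LS_J = 26; LS_C = 26−9 = 17
LF_B = min(LS_C=17, LS_D=14, LS_E=18, LS_I=16) = 14; LS_B = 14−11 = 3
LF_A = min(LS_D=14, LS_F=11, LS_G=24) = 11; LS_A = 11−11 = 0
Slack_I = LS_I − ES_I = 16 − 13 = 3

3 days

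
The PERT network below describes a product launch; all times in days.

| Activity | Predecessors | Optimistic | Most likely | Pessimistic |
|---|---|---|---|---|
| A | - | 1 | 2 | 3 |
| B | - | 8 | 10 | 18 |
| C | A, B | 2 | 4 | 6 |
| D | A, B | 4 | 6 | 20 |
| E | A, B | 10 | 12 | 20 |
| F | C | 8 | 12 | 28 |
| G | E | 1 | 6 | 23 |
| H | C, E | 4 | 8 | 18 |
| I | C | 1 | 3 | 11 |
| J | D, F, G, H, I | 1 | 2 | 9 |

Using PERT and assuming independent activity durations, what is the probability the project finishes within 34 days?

te_A = (1 + 4·2 + 3)/6 = 12/6 = 2; σ²_A = ((3−1)/6)² = 0.111
te_B = (8 + 4·10 + 18)/6 = 66/6 = 11; σ²_B = ((18−8)/6)² = 2.778
te_C = (2 + 4·4 + 6)/6 = 24/6 = 4; σ²_C = ((6−2)/6)² = 0.444
te_D = (4 + 4·6 + 20)/6 = 48/6 = 8; σ²_D = ((20−4)/6)² = 7.111
te_E = (10 + 4·12 + 20)/6 = 78/6 = 13; σ²_E = ((20−10)/6)² = 2.778
te_F = (8 + 4·12 + 28)/6 = 84/6 = 14; σ²_F = ((28−8)/6)² = 11.111
te_G = (1 + 4·6 + 23)/6 = 48/6 = 8; σ²_G = ((23−1)/6)² = 13.444
te_H = (4 + 4·8 + 18)/6 = 54/6 = 9; σ²_H = ((18−4)/6)² = 5.444
te_I = (1 + 4·3 + 11)/6 = 24/6 = 4; σ²_I = ((11−1)/6)² = 2.778
te_J = (1 + 4·2 + 9)/6 = 18/6 = 3; σ²_J = ((9−1)/6)² = 1.778

Forward pass:
ES_A = 0; EF_A = 2
ES_B = 0; EF_B = 11
ES_C = max(EF_A=2, EF_B=11) = 11; EF_C = 11+4 = 15
ES_D = max(EF_A=2, EF_B=11) = 11; EF_D = 11+8 = 19
ES_E = max(EF_A=2, EF_B=11) = 11; EF_E = 11+13 = 24
ES_F = 15; EF_F = 15+14 = 29
ES_G = 24; EF_G = 24+8 = 32
ES_H = max(EF_C=15, EF_E=24) = 24; EF_H = 24+9 = 33
ES_I = 15; EF_I = 15+4 = 19
ES_J = max(EF_D=19, EF_F=29, EF_G=32, EF_H=33, EF_I=19) = 33; EF_J = 33+3 = 36
Expected project duration μ = 36 days. Critical path: B → E → H → J.

Variance along critical path = 2.778 + 2.778 + 5.444 + 1.778 = 12.778; σ = √12.778 = 3.575 days.
Z = (34 − 36) / 3.575 = -0.560
P(T ≤ 34) = Φ(-0.560) ≈ 0.288

0.288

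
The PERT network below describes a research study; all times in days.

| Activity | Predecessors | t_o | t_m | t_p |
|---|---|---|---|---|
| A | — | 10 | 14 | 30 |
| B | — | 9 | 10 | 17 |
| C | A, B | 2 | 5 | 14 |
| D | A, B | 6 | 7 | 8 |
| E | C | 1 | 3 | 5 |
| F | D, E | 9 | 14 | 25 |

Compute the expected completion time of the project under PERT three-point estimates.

te_A = (10 + 4·14 + 30)/6 = 96/6 = 16
te_B = (9 + 4·10 + 17)/6 = 66/6 = 11
te_C = (2 + 4·5 + 14)/6 = 36/6 = 6
te_D = (6 + 4·7 + 8)/6 = 42/6 = 7
te_E = (1 + 4·3 + 5)/6 = 18/6 = 3
te_F = (9 + 4·14 + 25)/6 = 90/6 = 15

Forward pass:
ES_A = 0; EF_A = 16
ES_B = 0; EF_B = 11
ES_C = max(EF_A=16, EF_B=11) = 16; EF_C = 16+6 = 22
ES_D = max(EF_A=16, EF_B=11) = 16; EF_D = 16+7 = 23
ES_E = 22; EF_E = 22+3 = 25
ES_F = max(EF_D=23, EF_E=25) = 25; EF_F = 25+15 = 40
Expected project duration μ = 40 days. Critical path: A → C → E → F.

40 days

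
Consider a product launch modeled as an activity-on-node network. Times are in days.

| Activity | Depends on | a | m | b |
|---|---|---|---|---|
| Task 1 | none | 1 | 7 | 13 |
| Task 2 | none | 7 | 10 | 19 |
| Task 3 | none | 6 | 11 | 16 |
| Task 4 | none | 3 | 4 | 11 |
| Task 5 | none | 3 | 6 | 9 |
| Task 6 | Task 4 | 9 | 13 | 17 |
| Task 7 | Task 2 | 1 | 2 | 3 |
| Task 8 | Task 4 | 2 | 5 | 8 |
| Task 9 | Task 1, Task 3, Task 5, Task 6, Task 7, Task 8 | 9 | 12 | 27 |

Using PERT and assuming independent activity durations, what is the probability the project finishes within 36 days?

0.871

te_Task 1 = (1 + 4·7 + 13)/6 = 42/6 = 7; σ²_Task 1 = ((13−1)/6)² = 4.000
te_Task 2 = (7 + 4·10 + 19)/6 = 66/6 = 11; σ²_Task 2 = ((19−7)/6)² = 4.000
te_Task 3 = (6 + 4·11 + 16)/6 = 66/6 = 11; σ²_Task 3 = ((16−6)/6)² = 2.778
te_Task 4 = (3 + 4·4 + 11)/6 = 30/6 = 5; σ²_Task 4 = ((11−3)/6)² = 1.778
te_Task 5 = (3 + 4·6 + 9)/6 = 36/6 = 6; σ²_Task 5 = ((9−3)/6)² = 1.000
te_Task 6 = (9 + 4·13 + 17)/6 = 78/6 = 13; σ²_Task 6 = ((17−9)/6)² = 1.778
te_Task 7 = (1 + 4·2 + 3)/6 = 12/6 = 2; σ²_Task 7 = ((3−1)/6)² = 0.111
te_Task 8 = (2 + 4·5 + 8)/6 = 30/6 = 5; σ²_Task 8 = ((8−2)/6)² = 1.000
te_Task 9 = (9 + 4·12 + 27)/6 = 84/6 = 14; σ²_Task 9 = ((27−9)/6)² = 9.000

Forward pass:
ES_Task 1 = 0; EF_Task 1 = 7
ES_Task 2 = 0; EF_Task 2 = 11
ES_Task 3 = 0; EF_Task 3 = 11
ES_Task 4 = 0; EF_Task 4 = 5
ES_Task 5 = 0; EF_Task 5 = 6
ES_Task 6 = 5; EF_Task 6 = 5+13 = 18
ES_Task 7 = 11; EF_Task 7 = 11+2 = 13
ES_Task 8 = 5; EF_Task 8 = 5+5 = 10
ES_Task 9 = max(EF_Task 1=7, EF_Task 3=11, EF_Task 5=6, EF_Task 6=18, EF_Task 7=13, EF_Task 8=10) = 18; EF_Task 9 = 18+14 = 32
Expected project duration μ = 32 days. Critical path: Task 4 → Task 6 → Task 9.

Variance along critical path = 1.778 + 1.778 + 9.000 = 12.556; σ = √12.556 = 3.543 days.
Z = (36 − 32) / 3.543 = 1.129
P(T ≤ 36) = Φ(1.129) ≈ 0.871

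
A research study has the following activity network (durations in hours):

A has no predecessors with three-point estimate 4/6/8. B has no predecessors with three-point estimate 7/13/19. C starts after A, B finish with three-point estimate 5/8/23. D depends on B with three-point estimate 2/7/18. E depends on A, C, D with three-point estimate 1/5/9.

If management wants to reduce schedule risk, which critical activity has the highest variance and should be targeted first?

te_A = (4 + 4·6 + 8)/6 = 36/6 = 6; σ²_A = ((8−4)/6)² = 0.444
te_B = (7 + 4·13 + 19)/6 = 78/6 = 13; σ²_B = ((19−7)/6)² = 4.000
te_C = (5 + 4·8 + 23)/6 = 60/6 = 10; σ²_C = ((23−5)/6)² = 9.000
te_D = (2 + 4·7 + 18)/6 = 48/6 = 8; σ²_D = ((18−2)/6)² = 7.111
te_E = (1 + 4·5 + 9)/6 = 30/6 = 5; σ²_E = ((9−1)/6)² = 1.778

Forward pass:
ES_A = 0; EF_A = 6
ES_B = 0; EF_B = 13
ES_C = max(EF_A=6, EF_B=13) = 13; EF_C = 13+10 = 23
ES_D = 13; EF_D = 13+8 = 21
ES_E = max(EF_A=6, EF_C=23, EF_D=21) = 23; EF_E = 23+5 = 28
Expected project duration μ = 28 hours. Critical path: B → C → E.

Variances on critical path: σ²_B=4.000, σ²_C=9.000, σ²_E=1.778.
Largest is σ²_C = 9.000.

C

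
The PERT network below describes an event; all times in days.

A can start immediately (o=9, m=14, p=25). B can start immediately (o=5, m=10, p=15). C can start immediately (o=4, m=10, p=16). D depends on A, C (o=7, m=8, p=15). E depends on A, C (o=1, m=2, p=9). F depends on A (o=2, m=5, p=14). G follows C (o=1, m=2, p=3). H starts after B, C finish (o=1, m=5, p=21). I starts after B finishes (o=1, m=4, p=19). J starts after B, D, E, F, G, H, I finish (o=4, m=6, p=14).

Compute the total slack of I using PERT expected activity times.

8 days

te_A = (9 + 4·14 + 25)/6 = 90/6 = 15
te_B = (5 + 4·10 + 15)/6 = 60/6 = 10
te_C = (4 + 4·10 + 16)/6 = 60/6 = 10
te_D = (7 + 4·8 + 15)/6 = 54/6 = 9
te_E = (1 + 4·2 + 9)/6 = 18/6 = 3
te_F = (2 + 4·5 + 14)/6 = 36/6 = 6
te_G = (1 + 4·2 + 3)/6 = 12/6 = 2
te_H = (1 + 4·5 + 21)/6 = 42/6 = 7
te_I = (1 + 4·4 + 19)/6 = 36/6 = 6
te_J = (4 + 4·6 + 14)/6 = 42/6 = 7

Forward pass:
ES_A = 0; EF_A = 15
ES_B = 0; EF_B = 10
ES_C = 0; EF_C = 10
ES_D = max(EF_A=15, EF_C=10) = 15; EF_D = 15+9 = 24
ES_E = max(EF_A=15, EF_C=10) = 15; EF_E = 15+3 = 18
ES_F = 15; EF_F = 15+6 = 21
ES_G = 10; EF_G = 10+2 = 12
ES_H = max(EF_B=10, EF_C=10) = 10; EF_H = 10+7 = 17
ES_I = 10; EF_I = 10+6 = 16
ES_J = max(EF_B=10, EF_D=24, EF_E=18, EF_F=21, EF_G=12, EF_H=17, EF_I=16) = 24; EF_J = 24+7 = 31
Expected project duration μ = 31 days. Critical path: A → D → J.

Backward pass:
LF_J = 31; LS_J = 31−7 = 24
LF_I = LS_J = 24; LS_I = 24−6 = 18
LF_H = LS_J = 24; LS_H = 24−7 = 17
LF_G = LS_J = 24; LS_G = 24−2 = 22
LF_F = LS_J = 24; LS_F = 24−6 = 18
LF_E = LS_J = 24; LS_E = 24−3 = 21
LF_D = LS_J = 24; LS_D = 24−9 = 15
LF_C = min(LS_D=15, LS_E=21, LS_G=22, LS_H=17) = 15; LS_C = 15−10 = 5
LF_B = min(LS_H=17, LS_I=18, LS_J=24) = 17; LS_B = 17−10 = 7
LF_A = min(LS_D=15, LS_E=21, LS_F=18) = 15; LS_A = 15−15 = 0
Slack_I = LS_I − ES_I = 18 − 10 = 8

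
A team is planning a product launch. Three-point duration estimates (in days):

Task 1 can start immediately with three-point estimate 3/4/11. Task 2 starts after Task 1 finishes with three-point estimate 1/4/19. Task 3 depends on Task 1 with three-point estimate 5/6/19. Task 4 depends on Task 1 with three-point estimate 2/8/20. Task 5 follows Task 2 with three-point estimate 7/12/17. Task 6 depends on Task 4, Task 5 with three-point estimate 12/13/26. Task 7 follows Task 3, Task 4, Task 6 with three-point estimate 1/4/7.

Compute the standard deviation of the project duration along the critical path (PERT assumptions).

4.47 days

te_Task 1 = (3 + 4·4 + 11)/6 = 30/6 = 5; σ²_Task 1 = ((11−3)/6)² = 1.778
te_Task 2 = (1 + 4·4 + 19)/6 = 36/6 = 6; σ²_Task 2 = ((19−1)/6)² = 9.000
te_Task 3 = (5 + 4·6 + 19)/6 = 48/6 = 8; σ²_Task 3 = ((19−5)/6)² = 5.444
te_Task 4 = (2 + 4·8 + 20)/6 = 54/6 = 9; σ²_Task 4 = ((20−2)/6)² = 9.000
te_Task 5 = (7 + 4·12 + 17)/6 = 72/6 = 12; σ²_Task 5 = ((17−7)/6)² = 2.778
te_Task 6 = (12 + 4·13 + 26)/6 = 90/6 = 15; σ²_Task 6 = ((26−12)/6)² = 5.444
te_Task 7 = (1 + 4·4 + 7)/6 = 24/6 = 4; σ²_Task 7 = ((7−1)/6)² = 1.000

Forward pass:
ES_Task 1 = 0; EF_Task 1 = 5
ES_Task 2 = 5; EF_Task 2 = 5+6 = 11
ES_Task 3 = 5; EF_Task 3 = 5+8 = 13
ES_Task 4 = 5; EF_Task 4 = 5+9 = 14
ES_Task 5 = 11; EF_Task 5 = 11+12 = 23
ES_Task 6 = max(EF_Task 4=14, EF_Task 5=23) = 23; EF_Task 6 = 23+15 = 38
ES_Task 7 = max(EF_Task 3=13, EF_Task 4=14, EF_Task 6=38) = 38; EF_Task 7 = 38+4 = 42
Expected project duration μ = 42 days. Critical path: Task 1 → Task 2 → Task 5 → Task 6 → Task 7.

Variance along critical path = 1.778 + 9.000 + 2.778 + 5.444 + 1.000 = 20.000
σ = √20.000 = 4.472 days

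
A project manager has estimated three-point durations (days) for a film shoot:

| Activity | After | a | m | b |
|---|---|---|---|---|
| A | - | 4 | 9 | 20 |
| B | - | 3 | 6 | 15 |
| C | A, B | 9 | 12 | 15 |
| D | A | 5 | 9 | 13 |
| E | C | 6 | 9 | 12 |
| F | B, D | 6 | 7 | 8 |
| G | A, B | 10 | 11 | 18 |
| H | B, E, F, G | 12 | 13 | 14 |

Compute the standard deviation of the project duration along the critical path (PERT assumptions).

3.04 days

te_A = (4 + 4·9 + 20)/6 = 60/6 = 10; σ²_A = ((20−4)/6)² = 7.111
te_B = (3 + 4·6 + 15)/6 = 42/6 = 7; σ²_B = ((15−3)/6)² = 4.000
te_C = (9 + 4·12 + 15)/6 = 72/6 = 12; σ²_C = ((15−9)/6)² = 1.000
te_D = (5 + 4·9 + 13)/6 = 54/6 = 9; σ²_D = ((13−5)/6)² = 1.778
te_E = (6 + 4·9 + 12)/6 = 54/6 = 9; σ²_E = ((12−6)/6)² = 1.000
te_F = (6 + 4·7 + 8)/6 = 42/6 = 7; σ²_F = ((8−6)/6)² = 0.111
te_G = (10 + 4·11 + 18)/6 = 72/6 = 12; σ²_G = ((18−10)/6)² = 1.778
te_H = (12 + 4·13 + 14)/6 = 78/6 = 13; σ²_H = ((14−12)/6)² = 0.111

Forward pass:
ES_A = 0; EF_A = 10
ES_B = 0; EF_B = 7
ES_C = max(EF_A=10, EF_B=7) = 10; EF_C = 10+12 = 22
ES_D = 10; EF_D = 10+9 = 19
ES_E = 22; EF_E = 22+9 = 31
ES_F = max(EF_B=7, EF_D=19) = 19; EF_F = 19+7 = 26
ES_G = max(EF_A=10, EF_B=7) = 10; EF_G = 10+12 = 22
ES_H = max(EF_B=7, EF_E=31, EF_F=26, EF_G=22) = 31; EF_H = 31+13 = 44
Expected project duration μ = 44 days. Critical path: A → C → E → H.

Variance along critical path = 7.111 + 1.000 + 1.000 + 0.111 = 9.222
σ = √9.222 = 3.037 days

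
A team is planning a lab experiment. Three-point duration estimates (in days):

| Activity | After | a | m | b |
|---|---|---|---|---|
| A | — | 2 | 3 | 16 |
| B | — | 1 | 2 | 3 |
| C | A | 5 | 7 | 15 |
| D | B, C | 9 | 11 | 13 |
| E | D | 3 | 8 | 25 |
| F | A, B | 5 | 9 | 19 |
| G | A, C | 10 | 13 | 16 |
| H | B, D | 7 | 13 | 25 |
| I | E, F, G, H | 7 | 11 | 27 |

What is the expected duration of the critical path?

51 days

te_A = (2 + 4·3 + 16)/6 = 30/6 = 5
te_B = (1 + 4·2 + 3)/6 = 12/6 = 2
te_C = (5 + 4·7 + 15)/6 = 48/6 = 8
te_D = (9 + 4·11 + 13)/6 = 66/6 = 11
te_E = (3 + 4·8 + 25)/6 = 60/6 = 10
te_F = (5 + 4·9 + 19)/6 = 60/6 = 10
te_G = (10 + 4·13 + 16)/6 = 78/6 = 13
te_H = (7 + 4·13 + 25)/6 = 84/6 = 14
te_I = (7 + 4·11 + 27)/6 = 78/6 = 13

Forward pass:
ES_A = 0; EF_A = 5
ES_B = 0; EF_B = 2
ES_C = 5; EF_C = 5+8 = 13
ES_D = max(EF_B=2, EF_C=13) = 13; EF_D = 13+11 = 24
ES_E = 24; EF_E = 24+10 = 34
ES_F = max(EF_A=5, EF_B=2) = 5; EF_F = 5+10 = 15
ES_G = max(EF_A=5, EF_C=13) = 13; EF_G = 13+13 = 26
ES_H = max(EF_B=2, EF_D=24) = 24; EF_H = 24+14 = 38
ES_I = max(EF_E=34, EF_F=15, EF_G=26, EF_H=38) = 38; EF_I = 38+13 = 51
Expected project duration μ = 51 days. Critical path: A → C → D → H → I.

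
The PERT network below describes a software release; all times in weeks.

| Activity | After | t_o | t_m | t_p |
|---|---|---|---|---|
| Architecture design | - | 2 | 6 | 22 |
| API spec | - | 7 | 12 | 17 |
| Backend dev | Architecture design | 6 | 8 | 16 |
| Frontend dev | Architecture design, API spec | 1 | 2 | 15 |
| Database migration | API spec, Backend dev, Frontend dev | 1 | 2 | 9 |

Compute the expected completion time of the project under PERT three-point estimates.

te_Architecture design = (2 + 4·6 + 22)/6 = 48/6 = 8
te_API spec = (7 + 4·12 + 17)/6 = 72/6 = 12
te_Backend dev = (6 + 4·8 + 16)/6 = 54/6 = 9
te_Frontend dev = (1 + 4·2 + 15)/6 = 24/6 = 4
te_Database migration = (1 + 4·2 + 9)/6 = 18/6 = 3

Forward pass:
ES_Architecture design = 0; EF_Architecture design = 8
ES_API spec = 0; EF_API spec = 12
ES_Backend dev = 8; EF_Backend dev = 8+9 = 17
ES_Frontend dev = max(EF_Architecture design=8, EF_API spec=12) = 12; EF_Frontend dev = 12+4 = 16
ES_Database migration = max(EF_API spec=12, EF_Backend dev=17, EF_Frontend dev=16) = 17; EF_Database migration = 17+3 = 20
Expected project duration μ = 20 weeks. Critical path: Architecture design → Backend dev → Database migration.

20 weeks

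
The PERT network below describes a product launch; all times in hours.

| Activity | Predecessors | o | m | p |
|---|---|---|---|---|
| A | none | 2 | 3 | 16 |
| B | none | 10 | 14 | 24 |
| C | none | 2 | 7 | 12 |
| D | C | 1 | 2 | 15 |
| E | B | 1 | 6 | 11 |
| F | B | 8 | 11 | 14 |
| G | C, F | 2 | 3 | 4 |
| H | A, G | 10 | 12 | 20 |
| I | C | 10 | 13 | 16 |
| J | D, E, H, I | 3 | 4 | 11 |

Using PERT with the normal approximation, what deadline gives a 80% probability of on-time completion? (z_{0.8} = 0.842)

te_A = (2 + 4·3 + 16)/6 = 30/6 = 5; σ²_A = ((16−2)/6)² = 5.444
te_B = (10 + 4·14 + 24)/6 = 90/6 = 15; σ²_B = ((24−10)/6)² = 5.444
te_C = (2 + 4·7 + 12)/6 = 42/6 = 7; σ²_C = ((12−2)/6)² = 2.778
te_D = (1 + 4·2 + 15)/6 = 24/6 = 4; σ²_D = ((15−1)/6)² = 5.444
te_E = (1 + 4·6 + 11)/6 = 36/6 = 6; σ²_E = ((11−1)/6)² = 2.778
te_F = (8 + 4·11 + 14)/6 = 66/6 = 11; σ²_F = ((14−8)/6)² = 1.000
te_G = (2 + 4·3 + 4)/6 = 18/6 = 3; σ²_G = ((4−2)/6)² = 0.111
te_H = (10 + 4·12 + 20)/6 = 78/6 = 13; σ²_H = ((20−10)/6)² = 2.778
te_I = (10 + 4·13 + 16)/6 = 78/6 = 13; σ²_I = ((16−10)/6)² = 1.000
te_J = (3 + 4·4 + 11)/6 = 30/6 = 5; σ²_J = ((11−3)/6)² = 1.778

Forward pass:
ES_A = 0; EF_A = 5
ES_B = 0; EF_B = 15
ES_C = 0; EF_C = 7
ES_D = 7; EF_D = 7+4 = 11
ES_E = 15; EF_E = 15+6 = 21
ES_F = 15; EF_F = 15+11 = 26
ES_G = max(EF_C=7, EF_F=26) = 26; EF_G = 26+3 = 29
ES_H = max(EF_A=5, EF_G=29) = 29; EF_H = 29+13 = 42
ES_I = 7; EF_I = 7+13 = 20
ES_J = max(EF_D=11, EF_E=21, EF_H=42, EF_I=20) = 42; EF_J = 42+5 = 47
Expected project duration μ = 47 hours. Critical path: B → F → G → H → J.

Variance along critical path = 5.444 + 1.000 + 0.111 + 2.778 + 1.778 = 11.111; σ = 3.333 hours.
D = μ + z·σ = 47 + 0.842·3.333 = 49.8 hours

49.8 hours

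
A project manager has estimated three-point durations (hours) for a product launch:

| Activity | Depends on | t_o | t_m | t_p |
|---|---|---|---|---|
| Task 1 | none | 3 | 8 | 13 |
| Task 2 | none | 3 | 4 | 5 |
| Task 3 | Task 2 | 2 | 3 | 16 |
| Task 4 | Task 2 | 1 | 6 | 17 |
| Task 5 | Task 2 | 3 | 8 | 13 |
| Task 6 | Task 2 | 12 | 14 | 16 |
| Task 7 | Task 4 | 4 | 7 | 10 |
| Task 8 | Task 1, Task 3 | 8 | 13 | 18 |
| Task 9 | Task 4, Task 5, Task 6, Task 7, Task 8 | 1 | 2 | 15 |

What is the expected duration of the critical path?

26 hours

te_Task 1 = (3 + 4·8 + 13)/6 = 48/6 = 8
te_Task 2 = (3 + 4·4 + 5)/6 = 24/6 = 4
te_Task 3 = (2 + 4·3 + 16)/6 = 30/6 = 5
te_Task 4 = (1 + 4·6 + 17)/6 = 42/6 = 7
te_Task 5 = (3 + 4·8 + 13)/6 = 48/6 = 8
te_Task 6 = (12 + 4·14 + 16)/6 = 84/6 = 14
te_Task 7 = (4 + 4·7 + 10)/6 = 42/6 = 7
te_Task 8 = (8 + 4·13 + 18)/6 = 78/6 = 13
te_Task 9 = (1 + 4·2 + 15)/6 = 24/6 = 4

Forward pass:
ES_Task 1 = 0; EF_Task 1 = 8
ES_Task 2 = 0; EF_Task 2 = 4
ES_Task 3 = 4; EF_Task 3 = 4+5 = 9
ES_Task 4 = 4; EF_Task 4 = 4+7 = 11
ES_Task 5 = 4; EF_Task 5 = 4+8 = 12
ES_Task 6 = 4; EF_Task 6 = 4+14 = 18
ES_Task 7 = 11; EF_Task 7 = 11+7 = 18
ES_Task 8 = max(EF_Task 1=8, EF_Task 3=9) = 9; EF_Task 8 = 9+13 = 22
ES_Task 9 = max(EF_Task 4=11, EF_Task 5=12, EF_Task 6=18, EF_Task 7=18, EF_Task 8=22) = 22; EF_Task 9 = 22+4 = 26
Expected project duration μ = 26 hours. Critical path: Task 2 → Task 3 → Task 8 → Task 9.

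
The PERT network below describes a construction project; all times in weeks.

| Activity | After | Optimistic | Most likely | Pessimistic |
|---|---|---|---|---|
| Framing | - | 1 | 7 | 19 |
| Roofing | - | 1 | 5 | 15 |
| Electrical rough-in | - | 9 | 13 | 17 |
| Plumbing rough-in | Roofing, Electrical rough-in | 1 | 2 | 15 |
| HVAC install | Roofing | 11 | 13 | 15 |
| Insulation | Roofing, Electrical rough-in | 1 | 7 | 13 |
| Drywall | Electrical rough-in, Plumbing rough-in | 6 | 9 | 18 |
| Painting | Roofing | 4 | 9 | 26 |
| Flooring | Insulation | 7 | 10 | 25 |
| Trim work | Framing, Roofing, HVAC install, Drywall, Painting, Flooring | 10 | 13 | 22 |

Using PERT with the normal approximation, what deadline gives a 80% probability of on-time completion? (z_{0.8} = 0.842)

te_Framing = (1 + 4·7 + 19)/6 = 48/6 = 8; σ²_Framing = ((19−1)/6)² = 9.000
te_Roofing = (1 + 4·5 + 15)/6 = 36/6 = 6; σ²_Roofing = ((15−1)/6)² = 5.444
te_Electrical rough-in = (9 + 4·13 + 17)/6 = 78/6 = 13; σ²_Electrical rough-in = ((17−9)/6)² = 1.778
te_Plumbing rough-in = (1 + 4·2 + 15)/6 = 24/6 = 4; σ²_Plumbing rough-in = ((15−1)/6)² = 5.444
te_HVAC install = (11 + 4·13 + 15)/6 = 78/6 = 13; σ²_HVAC install = ((15−11)/6)² = 0.444
te_Insulation = (1 + 4·7 + 13)/6 = 42/6 = 7; σ²_Insulation = ((13−1)/6)² = 4.000
te_Drywall = (6 + 4·9 + 18)/6 = 60/6 = 10; σ²_Drywall = ((18−6)/6)² = 4.000
te_Painting = (4 + 4·9 + 26)/6 = 66/6 = 11; σ²_Painting = ((26−4)/6)² = 13.444
te_Flooring = (7 + 4·10 + 25)/6 = 72/6 = 12; σ²_Flooring = ((25−7)/6)² = 9.000
te_Trim work = (10 + 4·13 + 22)/6 = 84/6 = 14; σ²_Trim work = ((22−10)/6)² = 4.000

Forward pass:
ES_Framing = 0; EF_Framing = 8
ES_Roofing = 0; EF_Roofing = 6
ES_Electrical rough-in = 0; EF_Electrical rough-in = 13
ES_Plumbing rough-in = max(EF_Roofing=6, EF_Electrical rough-in=13) = 13; EF_Plumbing rough-in = 13+4 = 17
ES_HVAC install = 6; EF_HVAC install = 6+13 = 19
ES_Insulation = max(EF_Roofing=6, EF_Electrical rough-in=13) = 13; EF_Insulation = 13+7 = 20
ES_Drywall = max(EF_Electrical rough-in=13, EF_Plumbing rough-in=17) = 17; EF_Drywall = 17+10 = 27
ES_Painting = 6; EF_Painting = 6+11 = 17
ES_Flooring = 20; EF_Flooring = 20+12 = 32
ES_Trim work = max(EF_Framing=8, EF_Roofing=6, EF_HVAC install=19, EF_Drywall=27, EF_Painting=17, EF_Flooring=32) = 32; EF_Trim work = 32+14 = 46
Expected project duration μ = 46 weeks. Critical path: Electrical rough-in → Insulation → Flooring → Trim work.

Variance along critical path = 1.778 + 4.000 + 9.000 + 4.000 = 18.778; σ = 4.333 weeks.
D = μ + z·σ = 46 + 0.842·4.333 = 49.6 weeks

49.6 weeks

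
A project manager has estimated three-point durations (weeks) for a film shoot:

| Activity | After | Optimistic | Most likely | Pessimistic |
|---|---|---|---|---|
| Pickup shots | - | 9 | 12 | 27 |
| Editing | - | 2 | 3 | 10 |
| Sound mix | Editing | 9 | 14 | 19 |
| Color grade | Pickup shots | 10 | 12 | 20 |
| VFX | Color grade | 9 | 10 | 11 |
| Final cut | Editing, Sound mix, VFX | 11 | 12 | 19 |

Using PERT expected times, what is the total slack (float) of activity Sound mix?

te_Pickup shots = (9 + 4·12 + 27)/6 = 84/6 = 14
te_Editing = (2 + 4·3 + 10)/6 = 24/6 = 4
te_Sound mix = (9 + 4·14 + 19)/6 = 84/6 = 14
te_Color grade = (10 + 4·12 + 20)/6 = 78/6 = 13
te_VFX = (9 + 4·10 + 11)/6 = 60/6 = 10
te_Final cut = (11 + 4·12 + 19)/6 = 78/6 = 13

Forward pass:
ES_Pickup shots = 0; EF_Pickup shots = 14
ES_Editing = 0; EF_Editing = 4
ES_Sound mix = 4; EF_Sound mix = 4+14 = 18
ES_Color grade = 14; EF_Color grade = 14+13 = 27
ES_VFX = 27; EF_VFX = 27+10 = 37
ES_Final cut = max(EF_Editing=4, EF_Sound mix=18, EF_VFX=37) = 37; EF_Final cut = 37+13 = 50
Expected project duration μ = 50 weeks. Critical path: Pickup shots → Color grade → VFX → Final cut.

Backward pass:
LF_Final cut = 50; LS_Final cut = 50−13 = 37
LF_VFX = LS_Final cut = 37; LS_VFX = 37−10 = 27
LF_Color grade = LS_VFX = 27; LS_Color grade = 27−13 = 14
LF_Sound mix = LS_Final cut = 37; LS_Sound mix = 37−14 = 23
LF_Editing = min(LS_Sound mix=23, LS_Final cut=37) = 23; LS_Editing = 23−4 = 19
LF_Pickup shots = LS_Color grade = 14; LS_Pickup shots = 14−14 = 0
Slack_Sound mix = LS_Sound mix − ES_Sound mix = 23 − 4 = 19

19 weeks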